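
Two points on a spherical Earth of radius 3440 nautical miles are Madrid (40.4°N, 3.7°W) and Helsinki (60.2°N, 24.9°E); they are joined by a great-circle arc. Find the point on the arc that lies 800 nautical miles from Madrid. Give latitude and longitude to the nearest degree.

≈ 51°N, 8°E

Convert each endpoint to a unit vector on the sphere (x = cos φ cos λ, y = cos φ sin λ, z = sin φ).
The central angle between the endpoints is δ = arccos(p₁·p₂) ≈ 0.463 rad (26.5°). The total great-circle distance is δ·R ≈ 0.463 × 3440 ≈ 1593 nmi, so the target fraction is f = 800/1593 ≈ 0.502.
Interpolate at f ≈ 0.502 with slerp weights a = sin((1−f)δ)/sin δ ≈ 0.511, b = sin(fδ)/sin δ ≈ 0.516.
p = a·p₁ + b·p₂ ≈ (0.621, 0.083, 0.779); φ = arcsin(p_z) ≈ 51.19°, λ = atan2(p_y, p_x) ≈ 7.59°.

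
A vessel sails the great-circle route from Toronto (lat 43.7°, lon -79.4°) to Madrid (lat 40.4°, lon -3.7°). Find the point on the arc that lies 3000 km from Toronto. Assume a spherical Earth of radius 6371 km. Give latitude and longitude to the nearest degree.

From cos δ = sin φ₁ sin φ₂ + cos φ₁ cos φ₂ cos Δλ, the central angle is δ ≈ 0.947 rad (54.3°). The total great-circle distance is δ·R ≈ 0.947 × 6371 ≈ 6036 km, so the target fraction is f = 3000/6036 ≈ 0.497.
Interpolate at f ≈ 0.497 with slerp weights a = sin((1−f)δ)/sin δ ≈ 0.565, b = sin(fδ)/sin δ ≈ 0.559.
p = a·p₁ + b·p₂ ≈ (0.500, -0.429, 0.752); φ = arcsin(p_z) ≈ 48.81°, λ = atan2(p_y, p_x) ≈ -40.64°.

≈ lat 49°, lon -41°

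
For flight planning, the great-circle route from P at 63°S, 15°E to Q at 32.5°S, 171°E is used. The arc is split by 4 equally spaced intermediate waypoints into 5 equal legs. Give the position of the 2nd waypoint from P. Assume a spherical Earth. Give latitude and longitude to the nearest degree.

Convert each endpoint to a unit vector on the sphere (x = cos φ cos λ, y = cos φ sin λ, z = sin φ).
The central angle between the endpoints is δ = arccos(p₁·p₂) ≈ 1.441 rad (82.6°).
Interpolate at f = 2/5 with slerp weights a = sin((1−f)δ)/sin δ ≈ 0.767, b = sin(fδ)/sin δ ≈ 0.550.
p = a·p₁ + b·p₂ ≈ (-0.121, 0.163, -0.979); φ = arcsin(p_z) ≈ -78.29°, λ = atan2(p_y, p_x) ≈ 126.73°.

≈ 78°S, 127°E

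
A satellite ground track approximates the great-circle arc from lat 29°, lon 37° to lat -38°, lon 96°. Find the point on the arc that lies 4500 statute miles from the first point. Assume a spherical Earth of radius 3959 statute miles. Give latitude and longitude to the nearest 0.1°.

≈ lat -22.4°, lon 78.6°

Convert each endpoint to a unit vector on the sphere (x = cos φ cos λ, y = cos φ sin λ, z = sin φ).
The central angle between the endpoints is δ = arccos(p₁·p₂) ≈ 1.514 rad (86.8°). The total great-circle distance is δ·R ≈ 1.514 × 3959 ≈ 5995 mi, so the target fraction is f = 4500/5995 ≈ 0.751.
Interpolate at f ≈ 0.751 with slerp weights a = sin((1−f)δ)/sin δ ≈ 0.369, b = sin(fδ)/sin δ ≈ 0.909.
p = a·p₁ + b·p₂ ≈ (0.183, 0.907, -0.380); φ = arcsin(p_z) ≈ -22.36°, λ = atan2(p_y, p_x) ≈ 78.58°.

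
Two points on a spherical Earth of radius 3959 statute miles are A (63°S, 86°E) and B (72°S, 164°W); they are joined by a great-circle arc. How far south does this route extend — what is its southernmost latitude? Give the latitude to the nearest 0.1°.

≈ 77.3°S

The great circle lies in the plane with unit normal n̂ = (p₁ × p₂)/|p₁ × p₂|.
Here n̂_z ≈ +0.219; the vertex latitude is φ_max = arccos|n̂_z| ≈ 77.3°.
Check via Clairaut: cos φ_max = |cos φ₁| · sin C = cos(63.0°)·sin(151.1°) ≈ 0.219, again giving ≈ 77.3°.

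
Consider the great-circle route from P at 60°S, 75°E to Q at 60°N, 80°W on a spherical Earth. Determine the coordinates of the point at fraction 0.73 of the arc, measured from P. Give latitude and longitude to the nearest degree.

≈ 33°N, 24°W

The haversine formula gives a central angle δ ≈ 2.925 rad (167.6°) between the endpoints.
Interpolate at f = 0.73 with slerp weights a = sin((1−f)δ)/sin δ ≈ 3.300, b = sin(fδ)/sin δ ≈ 3.927.
p = a·p₁ + b·p₂ ≈ (0.768, -0.340, 0.543); φ = arcsin(p_z) ≈ 32.87°, λ = atan2(p_y, p_x) ≈ -23.86°.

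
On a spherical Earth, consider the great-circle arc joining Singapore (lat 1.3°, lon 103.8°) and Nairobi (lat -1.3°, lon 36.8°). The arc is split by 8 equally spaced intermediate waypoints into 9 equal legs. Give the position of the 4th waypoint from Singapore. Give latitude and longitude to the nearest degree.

≈ lat 0°, lon 74°

From cos δ = sin φ₁ sin φ₂ + cos φ₁ cos φ₂ cos Δλ, the central angle is δ ≈ 1.170 rad (67.0°).
Interpolate at f = 4/9 with slerp weights a = sin((1−f)δ)/sin δ ≈ 0.657, b = sin(fδ)/sin δ ≈ 0.540.
p = a·p₁ + b·p₂ ≈ (0.275, 0.961, 0.003); φ = arcsin(p_z) ≈ 0.15°, λ = atan2(p_y, p_x) ≈ 74.02°.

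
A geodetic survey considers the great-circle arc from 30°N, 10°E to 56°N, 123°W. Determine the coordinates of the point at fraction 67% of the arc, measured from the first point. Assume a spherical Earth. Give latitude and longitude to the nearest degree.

Convert each endpoint to a unit vector on the sphere (x = cos φ cos λ, y = cos φ sin λ, z = sin φ).
The central angle between the endpoints is δ = arccos(p₁·p₂) ≈ 1.486 rad (85.2°).
Interpolate at f = 0.67 with slerp weights a = sin((1−f)δ)/sin δ ≈ 0.473, b = sin(fδ)/sin δ ≈ 0.842.
p = a·p₁ + b·p₂ ≈ (0.147, -0.324, 0.935); φ = arcsin(p_z) ≈ 69.17°, λ = atan2(p_y, p_x) ≈ -65.63°.

≈ 69°N, 66°W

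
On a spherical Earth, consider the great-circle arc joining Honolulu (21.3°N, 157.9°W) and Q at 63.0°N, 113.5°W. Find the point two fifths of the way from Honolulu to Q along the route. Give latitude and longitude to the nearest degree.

≈ 40°N, 147°W

Convert each endpoint to a unit vector on the sphere (x = cos φ cos λ, y = cos φ sin λ, z = sin φ).
The central angle between the endpoints is δ = arccos(p₁·p₂) ≈ 0.895 rad (51.3°).
Interpolate at f = 2/5 with slerp weights a = sin((1−f)δ)/sin δ ≈ 0.656, b = sin(fδ)/sin δ ≈ 0.449.
p = a·p₁ + b·p₂ ≈ (-0.647, -0.417, 0.638); φ = arcsin(p_z) ≈ 39.66°, λ = atan2(p_y, p_x) ≈ -147.22°.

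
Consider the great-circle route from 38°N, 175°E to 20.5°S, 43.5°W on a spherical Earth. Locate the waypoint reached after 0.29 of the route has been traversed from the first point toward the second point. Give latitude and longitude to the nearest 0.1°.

Convert each endpoint to a unit vector on the sphere (x = cos φ cos λ, y = cos φ sin λ, z = sin φ).
The central angle between the endpoints is δ = arccos(p₁·p₂) ≈ 2.487 rad (142.5°).
Interpolate at f = 0.29 with slerp weights a = sin((1−f)δ)/sin δ ≈ 1.611, b = sin(fδ)/sin δ ≈ 1.084.
p = a·p₁ + b·p₂ ≈ (-0.528, -0.589, 0.612); φ = arcsin(p_z) ≈ 37.75°, λ = atan2(p_y, p_x) ≈ -131.90°.

≈ 37.7°N, 131.9°W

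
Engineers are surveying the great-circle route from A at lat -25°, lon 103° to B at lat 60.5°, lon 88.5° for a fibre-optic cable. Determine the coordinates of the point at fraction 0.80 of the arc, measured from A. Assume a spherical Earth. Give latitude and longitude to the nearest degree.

Convert each endpoint to a unit vector on the sphere (x = cos φ cos λ, y = cos φ sin λ, z = sin φ).
The central angle between the endpoints is δ = arccos(p₁·p₂) ≈ 1.507 rad (86.3°).
Interpolate at f = 0.80 with slerp weights a = sin((1−f)δ)/sin δ ≈ 0.297, b = sin(fδ)/sin δ ≈ 0.936.
p = a·p₁ + b·p₂ ≈ (-0.049, 0.723, 0.689); φ = arcsin(p_z) ≈ 43.54°, λ = atan2(p_y, p_x) ≈ 93.84°.

≈ lat 44°, lon 94°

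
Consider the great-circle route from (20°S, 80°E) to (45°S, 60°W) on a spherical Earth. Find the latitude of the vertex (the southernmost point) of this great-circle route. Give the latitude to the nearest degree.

The great circle lies in the plane with unit normal n̂ = (p₁ × p₂)/|p₁ × p₂|.
Here n̂_z ≈ -0.443; the vertex latitude is φ_max = arccos|n̂_z| ≈ 63.7°.
Check via Clairaut: cos φ_max = |cos φ₁| · sin C = cos(20.0°)·sin(151.9°) ≈ 0.443, again giving ≈ 63.7°.

≈ 64°S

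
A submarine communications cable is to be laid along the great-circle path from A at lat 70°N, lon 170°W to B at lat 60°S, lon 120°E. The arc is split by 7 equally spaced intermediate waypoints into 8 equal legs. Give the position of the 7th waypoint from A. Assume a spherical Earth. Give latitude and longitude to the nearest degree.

From cos δ = sin φ₁ sin φ₂ + cos φ₁ cos φ₂ cos Δλ, the central angle is δ ≈ 2.427 rad (139.1°).
Interpolate at f = 7/8 with slerp weights a = sin((1−f)δ)/sin δ ≈ 0.456, b = sin(fδ)/sin δ ≈ 1.299.
p = a·p₁ + b·p₂ ≈ (-0.478, 0.535, -0.696); φ = arcsin(p_z) ≈ -44.13°, λ = atan2(p_y, p_x) ≈ 131.78°.

≈ lat 44°S, lon 132°E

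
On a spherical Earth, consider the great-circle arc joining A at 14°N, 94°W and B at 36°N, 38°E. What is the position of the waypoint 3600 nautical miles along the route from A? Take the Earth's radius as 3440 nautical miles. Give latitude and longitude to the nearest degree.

≈ 49°N, 34°W

The haversine formula gives a central angle δ ≈ 1.964 rad (112.5°) between the endpoints. The total great-circle distance is δ·R ≈ 1.964 × 3440 ≈ 6756 nmi, so the target fraction is f = 3600/6756 ≈ 0.533.
Interpolate at f ≈ 0.533 with slerp weights a = sin((1−f)δ)/sin δ ≈ 0.860, b = sin(fδ)/sin δ ≈ 0.937.
p = a·p₁ + b·p₂ ≈ (0.539, -0.365, 0.759); φ = arcsin(p_z) ≈ 49.36°, λ = atan2(p_y, p_x) ≈ -34.11°.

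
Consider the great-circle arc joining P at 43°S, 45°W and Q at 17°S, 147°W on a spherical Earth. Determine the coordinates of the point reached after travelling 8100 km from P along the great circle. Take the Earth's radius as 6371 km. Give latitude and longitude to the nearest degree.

Write both endpoints as unit vectors p₁, p₂ with components (cos φ cos λ, cos φ sin λ, sin φ).
The central angle between the endpoints is δ = arccos(p₁·p₂) ≈ 1.517 rad (86.9°). The total great-circle distance is δ·R ≈ 1.517 × 6371 ≈ 9663 km, so the target fraction is f = 8100/9663 ≈ 0.838.
Interpolate at f ≈ 0.838 with slerp weights a = sin((1−f)δ)/sin δ ≈ 0.243, b = sin(fδ)/sin δ ≈ 0.957.
p = a·p₁ + b·p₂ ≈ (-0.642, -0.624, -0.446); φ = arcsin(p_z) ≈ -26.47°, λ = atan2(p_y, p_x) ≈ -135.79°.

≈ 26°S, 136°W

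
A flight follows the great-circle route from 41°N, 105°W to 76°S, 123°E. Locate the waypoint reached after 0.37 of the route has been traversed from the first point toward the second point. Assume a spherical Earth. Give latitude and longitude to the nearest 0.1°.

Write both endpoints as unit vectors p₁, p₂ with components (cos φ cos λ, cos φ sin λ, sin φ).
The central angle between the endpoints is δ = arccos(p₁·p₂) ≈ 2.432 rad (139.4°).
Interpolate at f = 0.37 with slerp weights a = sin((1−f)δ)/sin δ ≈ 1.534, b = sin(fδ)/sin δ ≈ 1.202.
p = a·p₁ + b·p₂ ≈ (-0.458, -0.874, -0.160); φ = arcsin(p_z) ≈ -9.23°, λ = atan2(p_y, p_x) ≈ -117.65°.

≈ 9.2°S, 117.7°W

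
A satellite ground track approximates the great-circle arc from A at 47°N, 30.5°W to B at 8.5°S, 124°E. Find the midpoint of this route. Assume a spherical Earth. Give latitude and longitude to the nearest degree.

≈ 51°N, 86°E

From cos δ = sin φ₁ sin φ₂ + cos φ₁ cos φ₂ cos Δλ, the central angle is δ ≈ 2.370 rad (135.8°).
Interpolate at f = 1/2 with slerp weights a = sin((1−f)δ)/sin δ ≈ 1.329, b = sin(fδ)/sin δ ≈ 1.329.
p = a·p₁ + b·p₂ ≈ (0.046, 0.630, 0.776); φ = arcsin(p_z) ≈ 50.85°, λ = atan2(p_y, p_x) ≈ 85.83°.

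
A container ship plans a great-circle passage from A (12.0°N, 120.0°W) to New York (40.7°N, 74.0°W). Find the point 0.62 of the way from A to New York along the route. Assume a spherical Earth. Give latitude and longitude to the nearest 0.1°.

≈ (31.7°N, 94.5°W)

The haversine formula gives a central angle δ ≈ 0.862 rad (49.4°) between the endpoints.
Interpolate at f = 0.62 with slerp weights a = sin((1−f)δ)/sin δ ≈ 0.424, b = sin(fδ)/sin δ ≈ 0.671.
p = a·p₁ + b·p₂ ≈ (-0.067, -0.848, 0.526); φ = arcsin(p_z) ≈ 31.71°, λ = atan2(p_y, p_x) ≈ -94.52°.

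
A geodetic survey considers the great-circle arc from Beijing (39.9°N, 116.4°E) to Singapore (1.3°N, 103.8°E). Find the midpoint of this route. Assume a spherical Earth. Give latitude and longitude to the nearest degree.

≈ 21°N, 109°E

Write both endpoints as unit vectors p₁, p₂ with components (cos φ cos λ, cos φ sin λ, sin φ).
The central angle between the endpoints is δ = arccos(p₁·p₂) ≈ 0.703 rad (40.3°).
Interpolate at f = 1/2 with slerp weights a = sin((1−f)δ)/sin δ ≈ 0.533, b = sin(fδ)/sin δ ≈ 0.533.
p = a·p₁ + b·p₂ ≈ (-0.309, 0.883, 0.354); φ = arcsin(p_z) ≈ 20.71°, λ = atan2(p_y, p_x) ≈ 109.27°.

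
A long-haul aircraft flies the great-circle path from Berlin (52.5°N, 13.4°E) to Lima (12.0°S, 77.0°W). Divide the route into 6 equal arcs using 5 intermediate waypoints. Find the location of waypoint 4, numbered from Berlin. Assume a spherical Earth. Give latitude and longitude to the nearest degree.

Write both endpoints as unit vectors p₁, p₂ with components (cos φ cos λ, cos φ sin λ, sin φ).
The central angle between the endpoints is δ = arccos(p₁·p₂) ≈ 1.741 rad (99.7°).
Interpolate at f = 4/6 with slerp weights a = sin((1−f)δ)/sin δ ≈ 0.556, b = sin(fδ)/sin δ ≈ 0.930.
p = a·p₁ + b·p₂ ≈ (0.534, -0.808, 0.248); φ = arcsin(p_z) ≈ 14.35°, λ = atan2(p_y, p_x) ≈ -56.54°.

≈ (14°N, 57°W)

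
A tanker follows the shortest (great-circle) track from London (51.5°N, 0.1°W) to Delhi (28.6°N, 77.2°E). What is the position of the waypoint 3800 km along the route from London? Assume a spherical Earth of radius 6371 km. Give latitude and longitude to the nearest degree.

The haversine formula gives a central angle δ ≈ 1.053 rad (60.3°) between the endpoints. The total great-circle distance is δ·R ≈ 1.053 × 6371 ≈ 6710 km, so the target fraction is f = 3800/6710 ≈ 0.566.
Interpolate at f ≈ 0.566 with slerp weights a = sin((1−f)δ)/sin δ ≈ 0.508, b = sin(fδ)/sin δ ≈ 0.646.
p = a·p₁ + b·p₂ ≈ (0.442, 0.553, 0.707); φ = arcsin(p_z) ≈ 44.96°, λ = atan2(p_y, p_x) ≈ 51.38°.

≈ (45°N, 51°E)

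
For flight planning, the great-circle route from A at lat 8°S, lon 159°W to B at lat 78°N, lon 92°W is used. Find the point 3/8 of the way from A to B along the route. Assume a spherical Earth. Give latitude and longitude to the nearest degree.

Convert each endpoint to a unit vector on the sphere (x = cos φ cos λ, y = cos φ sin λ, z = sin φ).
The central angle between the endpoints is δ = arccos(p₁·p₂) ≈ 1.627 rad (93.2°).
Interpolate at f = 3/8 with slerp weights a = sin((1−f)δ)/sin δ ≈ 0.852, b = sin(fδ)/sin δ ≈ 0.574.
p = a·p₁ + b·p₂ ≈ (-0.791, -0.421, 0.443); φ = arcsin(p_z) ≈ 26.27°, λ = atan2(p_y, p_x) ≈ -151.97°.

≈ lat 26°N, lon 152°W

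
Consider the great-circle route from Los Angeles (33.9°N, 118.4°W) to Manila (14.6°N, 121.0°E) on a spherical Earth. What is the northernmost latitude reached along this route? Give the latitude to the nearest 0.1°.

≈ 44.1°N

The great circle lies in the plane with unit normal n̂ = (p₁ × p₂)/|p₁ × p₂|.
Here n̂_z ≈ -0.718; the vertex latitude is φ_max = arccos|n̂_z| ≈ 44.1°.
Check via Clairaut: cos φ_max = |cos φ₁| · sin C = cos(33.9°)·sin(59.8°) ≈ 0.718, again giving ≈ 44.1°.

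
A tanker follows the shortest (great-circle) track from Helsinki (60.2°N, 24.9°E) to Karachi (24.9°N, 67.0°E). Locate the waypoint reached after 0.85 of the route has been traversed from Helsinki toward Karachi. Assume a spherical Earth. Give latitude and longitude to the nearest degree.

≈ 31°N, 63°E

Write both endpoints as unit vectors p₁, p₂ with components (cos φ cos λ, cos φ sin λ, sin φ).
The central angle between the endpoints is δ = arccos(p₁·p₂) ≈ 0.796 rad (45.6°).
Interpolate at f = 0.85 with slerp weights a = sin((1−f)δ)/sin δ ≈ 0.167, b = sin(fδ)/sin δ ≈ 0.876.
p = a·p₁ + b·p₂ ≈ (0.386, 0.766, 0.514); φ = arcsin(p_z) ≈ 30.90°, λ = atan2(p_y, p_x) ≈ 63.29°.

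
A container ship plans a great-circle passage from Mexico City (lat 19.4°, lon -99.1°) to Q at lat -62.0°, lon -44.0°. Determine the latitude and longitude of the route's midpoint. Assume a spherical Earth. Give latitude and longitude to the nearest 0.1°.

Convert each endpoint to a unit vector on the sphere (x = cos φ cos λ, y = cos φ sin λ, z = sin φ).
The central angle between the endpoints is δ = arccos(p₁·p₂) ≈ 1.611 rad (92.3°).
Interpolate at f = 1/2 with slerp weights a = sin((1−f)δ)/sin δ ≈ 0.722, b = sin(fδ)/sin δ ≈ 0.722.
p = a·p₁ + b·p₂ ≈ (0.136, -0.907, -0.397); φ = arcsin(p_z) ≈ -23.42°, λ = atan2(p_y, p_x) ≈ -81.47°.

≈ lat -23.4°, lon -81.5°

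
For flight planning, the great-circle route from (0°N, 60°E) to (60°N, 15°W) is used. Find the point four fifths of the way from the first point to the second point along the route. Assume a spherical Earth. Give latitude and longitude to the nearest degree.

≈ (53°N, 12°E)

Convert each endpoint to a unit vector on the sphere (x = cos φ cos λ, y = cos φ sin λ, z = sin φ).
The central angle between the endpoints is δ = arccos(p₁·p₂) ≈ 1.441 rad (82.6°).
Interpolate at f = 4/5 with slerp weights a = sin((1−f)δ)/sin δ ≈ 0.287, b = sin(fδ)/sin δ ≈ 0.922.
p = a·p₁ + b·p₂ ≈ (0.588, 0.129, 0.798); φ = arcsin(p_z) ≈ 52.96°, λ = atan2(p_y, p_x) ≈ 12.36°.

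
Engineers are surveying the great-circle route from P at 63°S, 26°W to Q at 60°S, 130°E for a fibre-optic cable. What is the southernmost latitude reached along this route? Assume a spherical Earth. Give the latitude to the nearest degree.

The great circle lies in the plane with unit normal n̂ = (p₁ × p₂)/|p₁ × p₂|.
Here n̂_z ≈ +0.112; the vertex latitude is φ_max = arccos|n̂_z| ≈ 83.6°.

≈ 84°S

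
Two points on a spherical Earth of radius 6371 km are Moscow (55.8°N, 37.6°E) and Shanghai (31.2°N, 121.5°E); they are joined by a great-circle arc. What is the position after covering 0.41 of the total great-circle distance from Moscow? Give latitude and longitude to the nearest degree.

Write both endpoints as unit vectors p₁, p₂ with components (cos φ cos λ, cos φ sin λ, sin φ).
The central angle between the endpoints is δ = arccos(p₁·p₂) ≈ 1.071 rad (61.3°).
Interpolate at f = 0.41 with slerp weights a = sin((1−f)δ)/sin δ ≈ 0.673, b = sin(fδ)/sin δ ≈ 0.484.
p = a·p₁ + b·p₂ ≈ (0.083, 0.584, 0.807); φ = arcsin(p_z) ≈ 53.85°, λ = atan2(p_y, p_x) ≈ 81.89°.

≈ 54°N, 82°E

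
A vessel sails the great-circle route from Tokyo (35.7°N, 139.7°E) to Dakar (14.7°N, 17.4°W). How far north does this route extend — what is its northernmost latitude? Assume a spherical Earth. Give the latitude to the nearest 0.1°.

The great circle lies in the plane with unit normal n̂ = (p₁ × p₂)/|p₁ × p₂|.
Here n̂_z ≈ -0.374; the vertex latitude is φ_max = arccos|n̂_z| ≈ 68.1°.
Check via Clairaut: cos φ_max = |cos φ₁| · sin C = cos(35.7°)·sin(27.4°) ≈ 0.374, again giving ≈ 68.1°.

≈ 68.1°N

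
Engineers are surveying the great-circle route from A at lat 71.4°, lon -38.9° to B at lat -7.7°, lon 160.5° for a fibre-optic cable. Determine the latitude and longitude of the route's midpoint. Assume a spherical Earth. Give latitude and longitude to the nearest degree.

The haversine formula gives a central angle δ ≈ 2.010 rad (115.2°) between the endpoints.
Interpolate at f = 1/2 with slerp weights a = sin((1−f)δ)/sin δ ≈ 0.933, b = sin(fδ)/sin δ ≈ 0.933.
p = a·p₁ + b·p₂ ≈ (-0.640, 0.122, 0.759); φ = arcsin(p_z) ≈ 49.37°, λ = atan2(p_y, p_x) ≈ 169.23°.

≈ lat 49°, lon 169°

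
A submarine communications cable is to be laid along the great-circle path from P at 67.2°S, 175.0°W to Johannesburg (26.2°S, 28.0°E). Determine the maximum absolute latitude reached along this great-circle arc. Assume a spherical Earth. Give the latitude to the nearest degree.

≈ 82°S

The great circle lies in the plane with unit normal n̂ = (p₁ × p₂)/|p₁ × p₂|.
Here n̂_z ≈ -0.136; the vertex latitude is φ_max = arccos|n̂_z| ≈ 82.2°.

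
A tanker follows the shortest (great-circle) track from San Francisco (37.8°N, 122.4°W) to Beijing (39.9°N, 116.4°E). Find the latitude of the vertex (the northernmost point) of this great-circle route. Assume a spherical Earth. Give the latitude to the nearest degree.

≈ 59°N

The great circle lies in the plane with unit normal n̂ = (p₁ × p₂)/|p₁ × p₂|.
Here n̂_z ≈ -0.520; the vertex latitude is φ_max = arccos|n̂_z| ≈ 58.7°.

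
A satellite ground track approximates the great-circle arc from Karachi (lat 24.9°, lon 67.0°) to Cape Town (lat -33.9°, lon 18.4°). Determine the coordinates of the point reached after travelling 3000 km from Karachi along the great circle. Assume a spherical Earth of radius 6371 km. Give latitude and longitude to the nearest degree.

Convert each endpoint to a unit vector on the sphere (x = cos φ cos λ, y = cos φ sin λ, z = sin φ).
The central angle between the endpoints is δ = arccos(p₁·p₂) ≈ 1.305 rad (74.7°). The total great-circle distance is δ·R ≈ 1.305 × 6371 ≈ 8312 km, so the target fraction is f = 3000/8312 ≈ 0.361.
Interpolate at f ≈ 0.361 with slerp weights a = sin((1−f)δ)/sin δ ≈ 0.767, b = sin(fδ)/sin δ ≈ 0.470.
p = a·p₁ + b·p₂ ≈ (0.642, 0.764, 0.061); φ = arcsin(p_z) ≈ 3.49°, λ = atan2(p_y, p_x) ≈ 49.94°.

≈ lat 3°, lon 50°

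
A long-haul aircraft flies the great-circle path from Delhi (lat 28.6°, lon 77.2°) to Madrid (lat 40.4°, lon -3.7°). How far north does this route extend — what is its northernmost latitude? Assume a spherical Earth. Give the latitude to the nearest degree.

≈ 43°

The great circle lies in the plane with unit normal n̂ = (p₁ × p₂)/|p₁ × p₂|.
Here n̂_z ≈ -0.726; the vertex latitude is φ_max = arccos|n̂_z| ≈ 43.4°.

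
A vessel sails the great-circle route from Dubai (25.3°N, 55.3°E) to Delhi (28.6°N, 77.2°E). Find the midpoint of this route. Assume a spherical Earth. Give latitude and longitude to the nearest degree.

Convert each endpoint to a unit vector on the sphere (x = cos φ cos λ, y = cos φ sin λ, z = sin φ).
The central angle between the endpoints is δ = arccos(p₁·p₂) ≈ 0.345 rad (19.8°).
Interpolate at f = 1/2 with slerp weights a = sin((1−f)δ)/sin δ ≈ 0.508, b = sin(fδ)/sin δ ≈ 0.508.
p = a·p₁ + b·p₂ ≈ (0.360, 0.812, 0.460); φ = arcsin(p_z) ≈ 27.38°, λ = atan2(p_y, p_x) ≈ 66.09°.

≈ (27°N, 66°E)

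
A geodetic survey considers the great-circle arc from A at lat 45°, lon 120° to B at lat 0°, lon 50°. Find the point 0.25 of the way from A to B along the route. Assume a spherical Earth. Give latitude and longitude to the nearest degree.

From cos δ = sin φ₁ sin φ₂ + cos φ₁ cos φ₂ cos Δλ, the central angle is δ ≈ 1.327 rad (76.0°).
Interpolate at f = 0.25 with slerp weights a = sin((1−f)δ)/sin δ ≈ 0.864, b = sin(fδ)/sin δ ≈ 0.336.
p = a·p₁ + b·p₂ ≈ (-0.090, 0.786, 0.611); φ = arcsin(p_z) ≈ 37.68°, λ = atan2(p_y, p_x) ≈ 96.52°.

≈ lat 38°, lon 97°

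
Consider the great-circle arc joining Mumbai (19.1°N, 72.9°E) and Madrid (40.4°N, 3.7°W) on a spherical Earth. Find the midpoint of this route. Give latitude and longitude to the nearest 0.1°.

≈ 36.0°N, 39.5°E

Convert each endpoint to a unit vector on the sphere (x = cos φ cos λ, y = cos φ sin λ, z = sin φ).
The central angle between the endpoints is δ = arccos(p₁·p₂) ≈ 1.182 rad (67.7°).
Interpolate at f = 1/2 with slerp weights a = sin((1−f)δ)/sin δ ≈ 0.602, b = sin(fδ)/sin δ ≈ 0.602.
p = a·p₁ + b·p₂ ≈ (0.625, 0.514, 0.587); φ = arcsin(p_z) ≈ 35.97°, λ = atan2(p_y, p_x) ≈ 39.45°.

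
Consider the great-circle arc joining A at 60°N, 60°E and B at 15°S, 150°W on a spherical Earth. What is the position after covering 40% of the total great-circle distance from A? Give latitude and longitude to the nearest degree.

≈ 57°N, 174°E

Convert each endpoint to a unit vector on the sphere (x = cos φ cos λ, y = cos φ sin λ, z = sin φ).
The central angle between the endpoints is δ = arccos(p₁·p₂) ≈ 2.268 rad (130.0°).
Interpolate at f = 0.40 with slerp weights a = sin((1−f)δ)/sin δ ≈ 1.276, b = sin(fδ)/sin δ ≈ 1.028.
p = a·p₁ + b·p₂ ≈ (-0.541, 0.056, 0.839); φ = arcsin(p_z) ≈ 57.05°, λ = atan2(p_y, p_x) ≈ 174.08°.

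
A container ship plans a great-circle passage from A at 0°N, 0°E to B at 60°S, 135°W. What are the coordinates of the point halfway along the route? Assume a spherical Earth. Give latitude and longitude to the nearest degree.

≈ 50°S, 29°W

Write both endpoints as unit vectors p₁, p₂ with components (cos φ cos λ, cos φ sin λ, sin φ).
The central angle between the endpoints is δ = arccos(p₁·p₂) ≈ 1.932 rad (110.7°).
Interpolate at f = 1/2 with slerp weights a = sin((1−f)δ)/sin δ ≈ 0.879, b = sin(fδ)/sin δ ≈ 0.879.
p = a·p₁ + b·p₂ ≈ (0.569, -0.311, -0.762); φ = arcsin(p_z) ≈ -49.61°, λ = atan2(p_y, p_x) ≈ -28.68°.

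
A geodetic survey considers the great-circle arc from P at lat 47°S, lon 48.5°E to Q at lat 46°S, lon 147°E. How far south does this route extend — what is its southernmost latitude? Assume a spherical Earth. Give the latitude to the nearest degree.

≈ 58°S

The great circle lies in the plane with unit normal n̂ = (p₁ × p₂)/|p₁ × p₂|.
Here n̂_z ≈ +0.526; the vertex latitude is φ_max = arccos|n̂_z| ≈ 58.2°.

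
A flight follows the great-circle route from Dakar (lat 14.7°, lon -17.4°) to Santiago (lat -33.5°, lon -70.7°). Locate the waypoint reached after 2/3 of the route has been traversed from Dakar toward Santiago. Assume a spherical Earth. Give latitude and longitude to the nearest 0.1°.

≈ lat -18.7°, lon -50.5°

From cos δ = sin φ₁ sin φ₂ + cos φ₁ cos φ₂ cos Δλ, the central angle is δ ≈ 1.222 rad (70.0°).
Interpolate at f = 2/3 with slerp weights a = sin((1−f)δ)/sin δ ≈ 0.422, b = sin(fδ)/sin δ ≈ 0.774.
p = a·p₁ + b·p₂ ≈ (0.602, -0.731, -0.320); φ = arcsin(p_z) ≈ -18.68°, λ = atan2(p_y, p_x) ≈ -50.51°.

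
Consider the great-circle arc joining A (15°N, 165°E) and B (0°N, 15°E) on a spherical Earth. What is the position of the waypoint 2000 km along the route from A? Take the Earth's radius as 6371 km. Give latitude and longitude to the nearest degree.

≈ (22°N, 147°E)

Write both endpoints as unit vectors p₁, p₂ with components (cos φ cos λ, cos φ sin λ, sin φ).
The central angle between the endpoints is δ = arccos(p₁·p₂) ≈ 2.562 rad (146.8°). The total great-circle distance is δ·R ≈ 2.562 × 6371 ≈ 16321 km, so the target fraction is f = 2000/16321 ≈ 0.123.
Interpolate at f ≈ 0.123 with slerp weights a = sin((1−f)δ)/sin δ ≈ 1.423, b = sin(fδ)/sin δ ≈ 0.564.
p = a·p₁ + b·p₂ ≈ (-0.783, 0.501, 0.368); φ = arcsin(p_z) ≈ 21.60°, λ = atan2(p_y, p_x) ≈ 147.36°.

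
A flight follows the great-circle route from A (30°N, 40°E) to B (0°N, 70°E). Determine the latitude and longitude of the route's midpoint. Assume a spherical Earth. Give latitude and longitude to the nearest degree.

The haversine formula gives a central angle δ ≈ 0.723 rad (41.4°) between the endpoints.
Interpolate at f = 1/2 with slerp weights a = sin((1−f)δ)/sin δ ≈ 0.535, b = sin(fδ)/sin δ ≈ 0.535.
p = a·p₁ + b·p₂ ≈ (0.537, 0.800, 0.267); φ = arcsin(p_z) ≈ 15.50°, λ = atan2(p_y, p_x) ≈ 56.10°.

≈ (16°N, 56°E)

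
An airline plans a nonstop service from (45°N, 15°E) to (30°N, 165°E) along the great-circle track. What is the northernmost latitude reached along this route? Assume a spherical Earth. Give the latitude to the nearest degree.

≈ 72°N

The great circle lies in the plane with unit normal n̂ = (p₁ × p₂)/|p₁ × p₂|.
Here n̂_z ≈ +0.311; the vertex latitude is φ_max = arccos|n̂_z| ≈ 71.9°.
Check via Clairaut: cos φ_max = |cos φ₁| · sin C = cos(45.0°)·sin(26.1°) ≈ 0.311, again giving ≈ 71.9°.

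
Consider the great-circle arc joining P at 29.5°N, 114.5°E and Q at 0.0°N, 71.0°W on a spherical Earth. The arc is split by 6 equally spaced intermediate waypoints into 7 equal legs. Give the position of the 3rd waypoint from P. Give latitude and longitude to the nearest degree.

≈ 79°N, 137°W

The haversine formula gives a central angle δ ≈ 2.619 rad (150.0°) between the endpoints.
Interpolate at f = 3/7 with slerp weights a = sin((1−f)δ)/sin δ ≈ 1.997, b = sin(fδ)/sin δ ≈ 1.804.
p = a·p₁ + b·p₂ ≈ (-0.133, -0.125, 0.983); φ = arcsin(p_z) ≈ 79.49°, λ = atan2(p_y, p_x) ≈ -136.94°.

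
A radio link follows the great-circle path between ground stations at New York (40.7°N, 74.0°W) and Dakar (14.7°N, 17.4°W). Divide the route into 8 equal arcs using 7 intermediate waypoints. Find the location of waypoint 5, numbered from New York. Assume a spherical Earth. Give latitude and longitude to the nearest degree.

≈ 27°N, 35°W

Write both endpoints as unit vectors p₁, p₂ with components (cos φ cos λ, cos φ sin λ, sin φ).
The central angle between the endpoints is δ = arccos(p₁·p₂) ≈ 0.965 rad (55.3°).
Interpolate at f = 5/8 with slerp weights a = sin((1−f)δ)/sin δ ≈ 0.431, b = sin(fδ)/sin δ ≈ 0.690.
p = a·p₁ + b·p₂ ≈ (0.727, -0.513, 0.456); φ = arcsin(p_z) ≈ 27.13°, λ = atan2(p_y, p_x) ≈ -35.24°.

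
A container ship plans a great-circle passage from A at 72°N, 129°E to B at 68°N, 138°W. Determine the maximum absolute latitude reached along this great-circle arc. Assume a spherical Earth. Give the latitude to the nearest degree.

≈ 76°N

The great circle lies in the plane with unit normal n̂ = (p₁ × p₂)/|p₁ × p₂|.
Here n̂_z ≈ +0.239; the vertex latitude is φ_max = arccos|n̂_z| ≈ 76.1°.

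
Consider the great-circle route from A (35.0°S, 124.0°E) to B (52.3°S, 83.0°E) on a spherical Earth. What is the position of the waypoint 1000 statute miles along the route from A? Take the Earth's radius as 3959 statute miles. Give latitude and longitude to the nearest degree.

≈ (44°S, 109°E)

Convert each endpoint to a unit vector on the sphere (x = cos φ cos λ, y = cos φ sin λ, z = sin φ).
The central angle between the endpoints is δ = arccos(p₁·p₂) ≈ 0.588 rad (33.7°). The total great-circle distance is δ·R ≈ 0.588 × 3959 ≈ 2329 mi, so the target fraction is f = 1000/2329 ≈ 0.429.
Interpolate at f ≈ 0.429 with slerp weights a = sin((1−f)δ)/sin δ ≈ 0.594, b = sin(fδ)/sin δ ≈ 0.450.
p = a·p₁ + b·p₂ ≈ (-0.238, 0.676, -0.697); φ = arcsin(p_z) ≈ -44.17°, λ = atan2(p_y, p_x) ≈ 109.41°.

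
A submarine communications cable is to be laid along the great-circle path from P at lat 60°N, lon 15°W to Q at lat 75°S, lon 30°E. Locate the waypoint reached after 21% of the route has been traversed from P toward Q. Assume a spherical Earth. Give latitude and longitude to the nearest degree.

≈ lat 32°N, lon 6°W

Write both endpoints as unit vectors p₁, p₂ with components (cos φ cos λ, cos φ sin λ, sin φ).
The central angle between the endpoints is δ = arccos(p₁·p₂) ≈ 2.411 rad (138.2°).
Interpolate at f = 0.21 with slerp weights a = sin((1−f)δ)/sin δ ≈ 1.416, b = sin(fδ)/sin δ ≈ 0.727.
p = a·p₁ + b·p₂ ≈ (0.847, -0.089, 0.524); φ = arcsin(p_z) ≈ 31.61°, λ = atan2(p_y, p_x) ≈ -6.01°.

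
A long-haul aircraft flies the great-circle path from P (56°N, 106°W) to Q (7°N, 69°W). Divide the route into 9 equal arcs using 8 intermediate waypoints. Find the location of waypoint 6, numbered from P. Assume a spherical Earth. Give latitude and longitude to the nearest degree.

≈ (24°N, 77°W)

From cos δ = sin φ₁ sin φ₂ + cos φ₁ cos φ₂ cos Δλ, the central angle is δ ≈ 0.995 rad (57.0°).
Interpolate at f = 6/9 with slerp weights a = sin((1−f)δ)/sin δ ≈ 0.388, b = sin(fδ)/sin δ ≈ 0.734.
p = a·p₁ + b·p₂ ≈ (0.201, -0.889, 0.411); φ = arcsin(p_z) ≈ 24.29°, λ = atan2(p_y, p_x) ≈ -77.24°.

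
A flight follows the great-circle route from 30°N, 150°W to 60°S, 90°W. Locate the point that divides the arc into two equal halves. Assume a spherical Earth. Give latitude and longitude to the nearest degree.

Convert each endpoint to a unit vector on the sphere (x = cos φ cos λ, y = cos φ sin λ, z = sin φ).
The central angle between the endpoints is δ = arccos(p₁·p₂) ≈ 1.789 rad (102.5°).
Interpolate at f = 1/2 with slerp weights a = sin((1−f)δ)/sin δ ≈ 0.799, b = sin(fδ)/sin δ ≈ 0.799.
p = a·p₁ + b·p₂ ≈ (-0.599, -0.745, -0.292); φ = arcsin(p_z) ≈ -17.00°, λ = atan2(p_y, p_x) ≈ -128.79°.

≈ 17°S, 129°W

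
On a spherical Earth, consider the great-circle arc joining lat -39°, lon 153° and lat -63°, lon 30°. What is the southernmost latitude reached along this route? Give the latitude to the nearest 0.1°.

The great circle lies in the plane with unit normal n̂ = (p₁ × p₂)/|p₁ × p₂|.
Here n̂_z ≈ -0.318; the vertex latitude is φ_max = arccos|n̂_z| ≈ 71.4°.
Check via Clairaut: cos φ_max = |cos φ₁| · sin C = cos(39.0°)·sin(155.8°) ≈ 0.318, again giving ≈ 71.4°.

≈ -71.4°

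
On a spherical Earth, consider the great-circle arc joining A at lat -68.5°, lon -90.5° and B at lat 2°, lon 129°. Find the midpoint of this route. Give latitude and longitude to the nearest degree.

From cos δ = sin φ₁ sin φ₂ + cos φ₁ cos φ₂ cos Δλ, the central angle is δ ≈ 1.891 rad (108.4°).
Interpolate at f = 1/2 with slerp weights a = sin((1−f)δ)/sin δ ≈ 0.854, b = sin(fδ)/sin δ ≈ 0.854.
p = a·p₁ + b·p₂ ≈ (-0.540, 0.350, -0.765); φ = arcsin(p_z) ≈ -49.92°, λ = atan2(p_y, p_x) ≈ 147.02°.

≈ lat -50°, lon 147°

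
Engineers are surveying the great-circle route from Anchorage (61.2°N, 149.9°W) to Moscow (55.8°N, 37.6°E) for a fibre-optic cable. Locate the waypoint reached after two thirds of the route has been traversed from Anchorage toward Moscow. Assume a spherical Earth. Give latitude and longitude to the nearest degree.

≈ 77°N, 44°E

The haversine formula gives a central angle δ ≈ 1.097 rad (62.9°) between the endpoints.
Interpolate at f = 2/3 with slerp weights a = sin((1−f)δ)/sin δ ≈ 0.402, b = sin(fδ)/sin δ ≈ 0.751.
p = a·p₁ + b·p₂ ≈ (0.167, 0.160, 0.973); φ = arcsin(p_z) ≈ 76.63°, λ = atan2(p_y, p_x) ≈ 43.87°.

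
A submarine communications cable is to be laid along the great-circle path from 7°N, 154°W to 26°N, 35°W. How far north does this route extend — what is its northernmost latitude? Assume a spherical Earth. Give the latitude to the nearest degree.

≈ 33°N

The great circle lies in the plane with unit normal n̂ = (p₁ × p₂)/|p₁ × p₂|.
Here n̂_z ≈ +0.843; the vertex latitude is φ_max = arccos|n̂_z| ≈ 32.5°.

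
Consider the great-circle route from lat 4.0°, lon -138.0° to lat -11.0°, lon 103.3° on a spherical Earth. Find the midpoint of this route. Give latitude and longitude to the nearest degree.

Convert each endpoint to a unit vector on the sphere (x = cos φ cos λ, y = cos φ sin λ, z = sin φ).
The central angle between the endpoints is δ = arccos(p₁·p₂) ≈ 2.076 rad (118.9°).
Interpolate at f = 1/2 with slerp weights a = sin((1−f)δ)/sin δ ≈ 0.984, b = sin(fδ)/sin δ ≈ 0.984.
p = a·p₁ + b·p₂ ≈ (-0.952, 0.283, -0.119); φ = arcsin(p_z) ≈ -6.84°, λ = atan2(p_y, p_x) ≈ 163.43°.

≈ lat -7°, lon 163°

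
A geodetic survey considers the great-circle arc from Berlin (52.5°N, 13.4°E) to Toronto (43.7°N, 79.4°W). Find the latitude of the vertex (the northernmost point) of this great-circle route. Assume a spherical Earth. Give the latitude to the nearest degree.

The great circle lies in the plane with unit normal n̂ = (p₁ × p₂)/|p₁ × p₂|.
Here n̂_z ≈ -0.517; the vertex latitude is φ_max = arccos|n̂_z| ≈ 58.9°.

≈ 59°N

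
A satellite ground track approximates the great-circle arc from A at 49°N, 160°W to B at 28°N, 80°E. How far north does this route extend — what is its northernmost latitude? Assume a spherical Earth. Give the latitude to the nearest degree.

≈ 60°N

The great circle lies in the plane with unit normal n̂ = (p₁ × p₂)/|p₁ × p₂|.
Here n̂_z ≈ -0.503; the vertex latitude is φ_max = arccos|n̂_z| ≈ 59.8°.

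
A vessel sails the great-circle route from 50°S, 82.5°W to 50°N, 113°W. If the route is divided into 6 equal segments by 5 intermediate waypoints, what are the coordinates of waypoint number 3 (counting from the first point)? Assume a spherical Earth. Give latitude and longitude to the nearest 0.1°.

≈ 0.0°N, 97.8°W

Write both endpoints as unit vectors p₁, p₂ with components (cos φ cos λ, cos φ sin λ, sin φ).
The central angle between the endpoints is δ = arccos(p₁·p₂) ≈ 1.804 rad (103.3°).
Interpolate at f = 3/6 with slerp weights a = sin((1−f)δ)/sin δ ≈ 0.806, b = sin(fδ)/sin δ ≈ 0.806.
p = a·p₁ + b·p₂ ≈ (-0.135, -0.991, 0.000); φ = arcsin(p_z) ≈ 0.00°, λ = atan2(p_y, p_x) ≈ -97.75°.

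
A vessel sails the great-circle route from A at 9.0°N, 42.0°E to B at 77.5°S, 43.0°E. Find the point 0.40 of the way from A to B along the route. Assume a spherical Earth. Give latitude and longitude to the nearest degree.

From cos δ = sin φ₁ sin φ₂ + cos φ₁ cos φ₂ cos Δλ, the central angle is δ ≈ 1.510 rad (86.5°).
Interpolate at f = 0.40 with slerp weights a = sin((1−f)δ)/sin δ ≈ 0.788, b = sin(fδ)/sin δ ≈ 0.569.
p = a·p₁ + b·p₂ ≈ (0.669, 0.605, -0.432); φ = arcsin(p_z) ≈ -25.60°, λ = atan2(p_y, p_x) ≈ 42.14°.

≈ 26°S, 42°E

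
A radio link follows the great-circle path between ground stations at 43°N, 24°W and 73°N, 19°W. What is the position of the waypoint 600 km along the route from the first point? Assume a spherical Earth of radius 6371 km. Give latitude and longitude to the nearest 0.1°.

From cos δ = sin φ₁ sin φ₂ + cos φ₁ cos φ₂ cos Δλ, the central angle is δ ≈ 0.525 rad (30.1°). The total great-circle distance is δ·R ≈ 0.525 × 6371 ≈ 3346 km, so the target fraction is f = 600/3346 ≈ 0.179.
Interpolate at f ≈ 0.179 with slerp weights a = sin((1−f)δ)/sin δ ≈ 0.833, b = sin(fδ)/sin δ ≈ 0.188.
p = a·p₁ + b·p₂ ≈ (0.609, -0.266, 0.748); φ = arcsin(p_z) ≈ 48.39°, λ = atan2(p_y, p_x) ≈ -23.59°.

≈ 48.4°N, 23.6°W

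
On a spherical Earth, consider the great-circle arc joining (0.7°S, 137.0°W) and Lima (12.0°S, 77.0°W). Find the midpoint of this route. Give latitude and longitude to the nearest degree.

≈ (7°S, 107°W)

Write both endpoints as unit vectors p₁, p₂ with components (cos φ cos λ, cos φ sin λ, sin φ).
The central angle between the endpoints is δ = arccos(p₁·p₂) ≈ 1.057 rad (60.6°).
Interpolate at f = 1/2 with slerp weights a = sin((1−f)δ)/sin δ ≈ 0.579, b = sin(fδ)/sin δ ≈ 0.579.
p = a·p₁ + b·p₂ ≈ (-0.296, -0.947, -0.127); φ = arcsin(p_z) ≈ -7.32°, λ = atan2(p_y, p_x) ≈ -107.36°.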